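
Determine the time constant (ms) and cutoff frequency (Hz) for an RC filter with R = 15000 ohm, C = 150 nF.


Time constant: tau = R * C.
tau = 15000 * 1.50e-07 = 0.00225 s
tau = 2.25 ms
Cutoff frequency: fc = 1 / (2*pi*R*C).
fc = 1 / (2*pi*0.00225) = 70.74 Hz

tau = 2.25 ms, fc = 70.74 Hz


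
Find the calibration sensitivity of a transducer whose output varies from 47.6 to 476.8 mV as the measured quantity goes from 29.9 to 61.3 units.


Sensitivity = (y2 - y1) / (x2 - x1).
S = (476.8 - 47.6) / (61.3 - 29.9)
S = 429.2 / 31.4
S = 13.6688 mV/unit

13.6688 mV/unit


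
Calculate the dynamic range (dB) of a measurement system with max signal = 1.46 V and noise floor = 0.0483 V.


Dynamic range = 20 * log10(Vmax / Vnoise).
DR = 20 * log10(1.46 / 0.0483)
DR = 20 * log10(30.23)
DR = 29.61 dB

29.61 dB


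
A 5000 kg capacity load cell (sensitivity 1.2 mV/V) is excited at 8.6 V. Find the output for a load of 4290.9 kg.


Vout = rated_output * Vex * (load / capacity).
Vout = 1.2 * 8.6 * (4290.9 / 5000)
Vout = 1.2 * 8.6 * 0.85818
Vout = 8.856 mV

8.856 mV


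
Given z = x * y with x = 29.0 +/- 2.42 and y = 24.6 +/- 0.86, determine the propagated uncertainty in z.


For a product z = x*y, the relative uncertainty is:
uz/z = sqrt((ux/x)^2 + (uy/y)^2)
Relative uncertainties: ux/x = 2.42/29.0 = 0.083448
uy/y = 0.86/24.6 = 0.034959
z = 29.0 * 24.6 = 713.4
uz = 713.4 * sqrt(0.083448^2 + 0.034959^2) = 64.545

64.545


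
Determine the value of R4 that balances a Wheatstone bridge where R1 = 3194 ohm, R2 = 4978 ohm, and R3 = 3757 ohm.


At balance: R1*R4 = R2*R3, so R4 = R2*R3/R1.
R4 = 4978 * 3757 / 3194
R4 = 18702346 / 3194
R4 = 5855.46 ohm

5855.46 ohm


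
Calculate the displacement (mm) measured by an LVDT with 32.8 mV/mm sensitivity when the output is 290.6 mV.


Displacement = Vout / sensitivity.
d = 290.6 / 32.8
d = 8.86 mm

8.86 mm


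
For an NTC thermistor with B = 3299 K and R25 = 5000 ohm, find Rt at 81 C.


NTC thermistor equation: Rt = R25 * exp(B * (1/T - 1/T25)).
T in Kelvin: 354.15 K, T25 = 298.15 K
1/T - 1/T25 = 1/354.15 - 1/298.15 = -0.00053035
B * (1/T - 1/T25) = 3299 * -0.00053035 = -1.7496
Rt = 5000 * exp(-1.7496) = 869.2 ohm

869.2 ohm


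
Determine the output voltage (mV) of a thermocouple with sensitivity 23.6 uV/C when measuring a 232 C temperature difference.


The thermocouple output V = sensitivity * dT.
V = 23.6 uV/C * 232 C
V = 5475.2 uV
V = 5.475 mV

5.475 mV


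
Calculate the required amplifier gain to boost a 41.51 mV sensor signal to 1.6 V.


Gain = Vout / Vin (converting to same units).
G = 1.6 V / 41.51 mV
G = 1600.0 mV / 41.51 mV
G = 38.54

38.54


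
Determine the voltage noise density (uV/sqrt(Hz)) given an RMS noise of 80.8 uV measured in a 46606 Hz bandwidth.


Noise spectral density = Vrms / sqrt(BW).
NSD = 80.8 / sqrt(46606)
NSD = 80.8 / 215.8842
NSD = 0.3743 uV/sqrt(Hz)

0.3743 uV/sqrt(Hz)


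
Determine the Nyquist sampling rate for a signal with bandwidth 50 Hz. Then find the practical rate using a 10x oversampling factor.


By Nyquist theorem, fs_min = 2 * fmax.
fs_min = 2 * 50 = 100 Hz
Practical rate = 10 * fs_min = 10 * 100 = 1000 Hz

fs_min = 100 Hz, fs_practical = 1000 Hz


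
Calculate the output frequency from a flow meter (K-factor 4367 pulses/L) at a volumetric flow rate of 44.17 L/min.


Frequency = K * Q / 60 (converting L/min to L/s).
f = 4367 * 44.17 / 60
f = 192890.39 / 60
f = 3214.84 Hz

3214.84 Hz


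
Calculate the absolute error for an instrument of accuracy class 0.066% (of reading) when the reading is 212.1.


Absolute error = (accuracy% / 100) * reading.
Error = (0.066 / 100) * 212.1
Error = 0.00066 * 212.1
Error = 0.14

0.14


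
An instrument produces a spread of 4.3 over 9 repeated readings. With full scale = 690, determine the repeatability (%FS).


Repeatability = (spread / full scale) * 100%.
R = (4.3 / 690) * 100
R = 0.623 %FS

0.623 %FS


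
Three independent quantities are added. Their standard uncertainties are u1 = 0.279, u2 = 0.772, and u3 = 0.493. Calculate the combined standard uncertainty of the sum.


For a sum of independent quantities, uc = sqrt(u1^2 + u2^2 + u3^2).
uc = sqrt(0.279^2 + 0.772^2 + 0.493^2)
uc = sqrt(0.077841 + 0.595984 + 0.243049)
uc = 0.9575

0.9575


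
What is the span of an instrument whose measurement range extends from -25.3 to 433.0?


Span = upper range - lower range.
Span = 433.0 - (-25.3)
Span = 458.3

458.3


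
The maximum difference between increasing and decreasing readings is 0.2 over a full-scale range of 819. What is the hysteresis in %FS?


Hysteresis = (max difference / full scale) * 100%.
H = (0.2 / 819) * 100
H = 0.024 %FS

0.024 %FS


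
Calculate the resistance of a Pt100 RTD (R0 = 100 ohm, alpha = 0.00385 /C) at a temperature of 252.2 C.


The RTD equation: Rt = R0 * (1 + alpha * T).
Rt = 100 * (1 + 0.00385 * 252.2)
Rt = 100 * (1 + 0.97097)
Rt = 100 * 1.97097
Rt = 197.097 ohm

197.097 ohm


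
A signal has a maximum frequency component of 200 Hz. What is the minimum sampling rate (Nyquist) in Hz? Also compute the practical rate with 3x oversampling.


By Nyquist theorem, fs_min = 2 * fmax.
fs_min = 2 * 200 = 400 Hz
Practical rate = 3 * fs_min = 3 * 400 = 1200 Hz

fs_min = 400 Hz, fs_practical = 1200 Hz


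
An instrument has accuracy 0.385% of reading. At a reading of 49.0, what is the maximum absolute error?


Absolute error = (accuracy% / 100) * reading.
Error = (0.385 / 100) * 49.0
Error = 0.00385 * 49.0
Error = 0.1887

0.1887


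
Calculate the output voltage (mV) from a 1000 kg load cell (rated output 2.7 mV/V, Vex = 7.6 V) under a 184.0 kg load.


Vout = rated_output * Vex * (load / capacity).
Vout = 2.7 * 7.6 * (184.0 / 1000)
Vout = 2.7 * 7.6 * 0.184
Vout = 3.776 mV

3.776 mV


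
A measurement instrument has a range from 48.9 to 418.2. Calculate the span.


Span = upper range - lower range.
Span = 418.2 - (48.9)
Span = 369.3

369.3


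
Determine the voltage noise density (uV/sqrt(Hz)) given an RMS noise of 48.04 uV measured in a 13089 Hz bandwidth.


Noise spectral density = Vrms / sqrt(BW).
NSD = 48.04 / sqrt(13089)
NSD = 48.04 / 114.4072
NSD = 0.4199 uV/sqrt(Hz)

0.4199 uV/sqrt(Hz)


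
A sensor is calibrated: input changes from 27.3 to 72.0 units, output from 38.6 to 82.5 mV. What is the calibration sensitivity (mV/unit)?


Sensitivity = (y2 - y1) / (x2 - x1).
S = (82.5 - 38.6) / (72.0 - 27.3)
S = 43.9 / 44.7
S = 0.9821 mV/unit

0.9821 mV/unit


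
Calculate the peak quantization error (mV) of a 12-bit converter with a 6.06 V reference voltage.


The maximum quantization error is +/- LSB/2.
LSB = Vref / 2^n = 6.06 / 4096 = 0.00147949 V
Max error = LSB / 2 = 0.00147949 / 2 = 0.00073975 V
Max error = 0.7397 mV

0.7397 mV


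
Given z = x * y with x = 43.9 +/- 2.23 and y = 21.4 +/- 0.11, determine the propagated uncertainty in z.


For a product z = x*y, the relative uncertainty is:
uz/z = sqrt((ux/x)^2 + (uy/y)^2)
Relative uncertainties: ux/x = 2.23/43.9 = 0.050797
uy/y = 0.11/21.4 = 0.00514
z = 43.9 * 21.4 = 939.5
uz = 939.5 * sqrt(0.050797^2 + 0.00514^2) = 47.966

47.966


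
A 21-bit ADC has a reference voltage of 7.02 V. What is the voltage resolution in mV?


The resolution (LSB) of an ADC is Vref / 2^n.
LSB = 7.02 / 2^21
LSB = 7.02 / 2097152
LSB = 3.35e-06 V = 0.0033474 mV

0.0033474 mV


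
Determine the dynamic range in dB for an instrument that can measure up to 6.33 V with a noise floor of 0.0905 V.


Dynamic range = 20 * log10(Vmax / Vnoise).
DR = 20 * log10(6.33 / 0.0905)
DR = 20 * log10(69.94)
DR = 36.9 dB

36.9 dB


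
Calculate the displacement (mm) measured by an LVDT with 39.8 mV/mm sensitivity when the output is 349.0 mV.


Displacement = Vout / sensitivity.
d = 349.0 / 39.8
d = 8.769 mm

8.769 mm


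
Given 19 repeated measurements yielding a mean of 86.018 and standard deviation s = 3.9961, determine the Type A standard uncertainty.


The standard uncertainty for Type A evaluation is u = s / sqrt(n).
u = 3.9961 / sqrt(19)
u = 3.9961 / 4.3589
u = 0.9168

0.9168


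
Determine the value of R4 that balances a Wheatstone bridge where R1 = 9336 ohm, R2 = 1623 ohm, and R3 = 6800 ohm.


At balance: R1*R4 = R2*R3, so R4 = R2*R3/R1.
R4 = 1623 * 6800 / 9336
R4 = 11036400 / 9336
R4 = 1182.13 ohm

1182.13 ohm


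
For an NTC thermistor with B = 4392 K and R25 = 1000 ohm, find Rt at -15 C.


NTC thermistor equation: Rt = R25 * exp(B * (1/T - 1/T25)).
T in Kelvin: 258.15 K, T25 = 298.15 K
1/T - 1/T25 = 1/258.15 - 1/298.15 = 0.0005197
B * (1/T - 1/T25) = 4392 * 0.0005197 = 2.2825
Rt = 1000 * exp(2.2825) = 9801.4 ohm

9801.4 ohm


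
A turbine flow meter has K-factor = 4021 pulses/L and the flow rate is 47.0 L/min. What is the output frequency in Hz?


Frequency = K * Q / 60 (converting L/min to L/s).
f = 4021 * 47.0 / 60
f = 188987.0 / 60
f = 3149.78 Hz

3149.78 Hz


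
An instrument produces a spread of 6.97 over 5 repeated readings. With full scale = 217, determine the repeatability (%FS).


Repeatability = (spread / full scale) * 100%.
R = (6.97 / 217) * 100
R = 3.212 %FS

3.212 %FS


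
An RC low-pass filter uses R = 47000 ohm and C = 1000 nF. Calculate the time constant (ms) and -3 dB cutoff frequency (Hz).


Time constant: tau = R * C.
tau = 47000 * 1.00e-06 = 0.047 s
tau = 47.0 ms
Cutoff frequency: fc = 1 / (2*pi*R*C).
fc = 1 / (2*pi*0.047) = 3.39 Hz

tau = 47.0 ms, fc = 3.39 Hz


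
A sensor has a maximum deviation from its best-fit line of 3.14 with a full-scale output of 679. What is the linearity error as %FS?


Linearity error = (max deviation / full scale) * 100%.
Linearity = (3.14 / 679) * 100
Linearity = 0.462 %FS

0.462 %FS


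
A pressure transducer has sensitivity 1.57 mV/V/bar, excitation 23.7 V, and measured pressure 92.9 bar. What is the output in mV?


Output = sensitivity * Vex * P.
Vout = 1.57 * 23.7 * 92.9
Vout = 37.209 * 92.9
Vout = 3456.72 mV

3456.72 mV


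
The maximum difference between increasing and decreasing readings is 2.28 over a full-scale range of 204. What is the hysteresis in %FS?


Hysteresis = (max difference / full scale) * 100%.
H = (2.28 / 204) * 100
H = 1.118 %FS

1.118 %FS


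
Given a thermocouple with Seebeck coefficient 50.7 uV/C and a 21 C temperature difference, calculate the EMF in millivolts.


The thermocouple output V = sensitivity * dT.
V = 50.7 uV/C * 21 C
V = 1064.7 uV
V = 1.065 mV

1.065 mV


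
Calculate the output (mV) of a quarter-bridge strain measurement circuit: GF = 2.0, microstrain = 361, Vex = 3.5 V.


Quarter bridge output: Vout = (GF * epsilon * Vex) / 4.
Vout = (2.0 * 361e-6 * 3.5) / 4
Vout = 0.002527 / 4 V
Vout = 0.00063175 V = 0.6317 mV

0.6317 mV


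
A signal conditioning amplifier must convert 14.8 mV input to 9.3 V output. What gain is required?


Gain = Vout / Vin (converting to same units).
G = 9.3 V / 14.8 mV
G = 9300.0 mV / 14.8 mV
G = 628.38

628.38


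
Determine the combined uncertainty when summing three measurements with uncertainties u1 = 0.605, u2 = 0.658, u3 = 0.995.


For a sum of independent quantities, uc = sqrt(u1^2 + u2^2 + u3^2).
uc = sqrt(0.605^2 + 0.658^2 + 0.995^2)
uc = sqrt(0.366025 + 0.432964 + 0.990025)
uc = 1.3375

1.3375


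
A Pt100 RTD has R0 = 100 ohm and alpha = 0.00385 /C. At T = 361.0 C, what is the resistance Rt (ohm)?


The RTD equation: Rt = R0 * (1 + alpha * T).
Rt = 100 * (1 + 0.00385 * 361.0)
Rt = 100 * (1 + 1.38985)
Rt = 100 * 2.38985
Rt = 238.985 ohm

238.985 ohm


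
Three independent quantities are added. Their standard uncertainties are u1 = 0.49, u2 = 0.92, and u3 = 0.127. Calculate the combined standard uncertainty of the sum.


For a sum of independent quantities, uc = sqrt(u1^2 + u2^2 + u3^2).
uc = sqrt(0.49^2 + 0.92^2 + 0.127^2)
uc = sqrt(0.2401 + 0.8464 + 0.016129)
uc = 1.0501

1.0501


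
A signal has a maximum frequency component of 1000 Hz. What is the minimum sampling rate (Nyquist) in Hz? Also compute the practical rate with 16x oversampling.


By Nyquist theorem, fs_min = 2 * fmax.
fs_min = 2 * 1000 = 2000 Hz
Practical rate = 16 * fs_min = 16 * 2000 = 32000 Hz

fs_min = 2000 Hz, fs_practical = 32000 Hz


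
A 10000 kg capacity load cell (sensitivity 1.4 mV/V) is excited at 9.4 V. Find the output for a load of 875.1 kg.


Vout = rated_output * Vex * (load / capacity).
Vout = 1.4 * 9.4 * (875.1 / 10000)
Vout = 1.4 * 9.4 * 0.08751
Vout = 1.152 mV

1.152 mV


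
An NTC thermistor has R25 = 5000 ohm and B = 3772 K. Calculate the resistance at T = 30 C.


NTC thermistor equation: Rt = R25 * exp(B * (1/T - 1/T25)).
T in Kelvin: 303.15 K, T25 = 298.15 K
1/T - 1/T25 = 1/303.15 - 1/298.15 = -5.532e-05
B * (1/T - 1/T25) = 3772 * -5.532e-05 = -0.2087
Rt = 5000 * exp(-0.2087) = 4058.3 ohm

4058.3 ohm


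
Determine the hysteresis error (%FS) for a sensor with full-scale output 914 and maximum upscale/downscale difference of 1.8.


Hysteresis = (max difference / full scale) * 100%.
H = (1.8 / 914) * 100
H = 0.197 %FS

0.197 %FS


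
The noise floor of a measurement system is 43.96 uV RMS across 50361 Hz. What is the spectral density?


Noise spectral density = Vrms / sqrt(BW).
NSD = 43.96 / sqrt(50361)
NSD = 43.96 / 224.4126
NSD = 0.1959 uV/sqrt(Hz)

0.1959 uV/sqrt(Hz)


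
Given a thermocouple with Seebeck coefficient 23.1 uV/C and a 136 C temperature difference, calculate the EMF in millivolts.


The thermocouple output V = sensitivity * dT.
V = 23.1 uV/C * 136 C
V = 3141.6 uV
V = 3.142 mV

3.142 mV


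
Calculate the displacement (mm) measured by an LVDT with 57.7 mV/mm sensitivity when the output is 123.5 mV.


Displacement = Vout / sensitivity.
d = 123.5 / 57.7
d = 2.14 mm

2.14 mm


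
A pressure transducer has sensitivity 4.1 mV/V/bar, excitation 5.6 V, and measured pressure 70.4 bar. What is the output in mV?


Output = sensitivity * Vex * P.
Vout = 4.1 * 5.6 * 70.4
Vout = 22.96 * 70.4
Vout = 1616.38 mV

1616.38 mV


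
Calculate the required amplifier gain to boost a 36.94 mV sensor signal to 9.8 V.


Gain = Vout / Vin (converting to same units).
G = 9.8 V / 36.94 mV
G = 9800.0 mV / 36.94 mV
G = 265.3

265.3


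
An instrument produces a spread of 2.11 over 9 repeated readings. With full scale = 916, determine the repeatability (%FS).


Repeatability = (spread / full scale) * 100%.
R = (2.11 / 916) * 100
R = 0.23 %FS

0.23 %FS


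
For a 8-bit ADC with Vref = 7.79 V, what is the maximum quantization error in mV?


The maximum quantization error is +/- LSB/2.
LSB = Vref / 2^n = 7.79 / 256 = 0.03042969 V
Max error = LSB / 2 = 0.03042969 / 2 = 0.01521484 V
Max error = 15.2148 mV

15.2148 mV


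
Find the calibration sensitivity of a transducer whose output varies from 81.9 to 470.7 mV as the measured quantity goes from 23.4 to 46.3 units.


Sensitivity = (y2 - y1) / (x2 - x1).
S = (470.7 - 81.9) / (46.3 - 23.4)
S = 388.8 / 22.9
S = 16.9782 mV/unit

16.9782 mV/unit


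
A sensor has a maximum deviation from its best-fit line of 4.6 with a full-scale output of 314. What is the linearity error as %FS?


Linearity error = (max deviation / full scale) * 100%.
Linearity = (4.6 / 314) * 100
Linearity = 1.465 %FS

1.465 %FS


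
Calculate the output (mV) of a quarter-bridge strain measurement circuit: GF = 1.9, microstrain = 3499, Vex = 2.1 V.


Quarter bridge output: Vout = (GF * epsilon * Vex) / 4.
Vout = (1.9 * 3499e-6 * 2.1) / 4
Vout = 0.01396101 / 4 V
Vout = 0.00349025 V = 3.4903 mV

3.4903 mV


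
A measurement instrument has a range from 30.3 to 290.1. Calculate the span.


Span = upper range - lower range.
Span = 290.1 - (30.3)
Span = 259.8

259.8


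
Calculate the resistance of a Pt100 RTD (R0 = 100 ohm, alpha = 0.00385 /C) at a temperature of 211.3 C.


The RTD equation: Rt = R0 * (1 + alpha * T).
Rt = 100 * (1 + 0.00385 * 211.3)
Rt = 100 * (1 + 0.813505)
Rt = 100 * 1.813505
Rt = 181.351 ohm

181.351 ohm


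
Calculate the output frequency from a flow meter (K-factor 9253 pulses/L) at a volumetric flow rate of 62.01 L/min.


Frequency = K * Q / 60 (converting L/min to L/s).
f = 9253 * 62.01 / 60
f = 573778.53 / 60
f = 9562.98 Hz

9562.98 Hz


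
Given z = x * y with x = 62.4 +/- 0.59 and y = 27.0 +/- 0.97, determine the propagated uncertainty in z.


For a product z = x*y, the relative uncertainty is:
uz/z = sqrt((ux/x)^2 + (uy/y)^2)
Relative uncertainties: ux/x = 0.59/62.4 = 0.009455
uy/y = 0.97/27.0 = 0.035926
z = 62.4 * 27.0 = 1684.8
uz = 1684.8 * sqrt(0.009455^2 + 0.035926^2) = 62.589

62.589


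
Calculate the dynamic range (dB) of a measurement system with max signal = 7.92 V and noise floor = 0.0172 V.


Dynamic range = 20 * log10(Vmax / Vnoise).
DR = 20 * log10(7.92 / 0.0172)
DR = 20 * log10(460.47)
DR = 53.26 dB

53.26 dB


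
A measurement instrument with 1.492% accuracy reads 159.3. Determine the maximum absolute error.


Absolute error = (accuracy% / 100) * reading.
Error = (1.492 / 100) * 159.3
Error = 0.01492 * 159.3
Error = 2.3768

2.3768


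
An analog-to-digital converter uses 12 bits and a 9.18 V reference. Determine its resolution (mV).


The resolution (LSB) of an ADC is Vref / 2^n.
LSB = 9.18 / 2^12
LSB = 9.18 / 4096
LSB = 0.00224121 V = 2.24121094 mV

2.24121094 mV


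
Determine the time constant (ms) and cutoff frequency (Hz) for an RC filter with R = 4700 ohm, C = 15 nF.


Time constant: tau = R * C.
tau = 4700 * 1.50e-08 = 7.05e-05 s
tau = 0.0705 ms
Cutoff frequency: fc = 1 / (2*pi*R*C).
fc = 1 / (2*pi*7.05e-05) = 2257.52 Hz

tau = 0.0705 ms, fc = 2257.52 Hz


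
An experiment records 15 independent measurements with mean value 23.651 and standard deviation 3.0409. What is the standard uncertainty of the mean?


The standard uncertainty for Type A evaluation is u = s / sqrt(n).
u = 3.0409 / sqrt(15)
u = 3.0409 / 3.873
u = 0.7852

0.7852


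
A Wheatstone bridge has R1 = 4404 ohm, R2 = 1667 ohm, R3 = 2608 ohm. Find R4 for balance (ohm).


At balance: R1*R4 = R2*R3, so R4 = R2*R3/R1.
R4 = 1667 * 2608 / 4404
R4 = 4347536 / 4404
R4 = 987.18 ohm

987.18 ohm


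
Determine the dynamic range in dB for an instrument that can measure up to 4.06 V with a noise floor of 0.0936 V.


Dynamic range = 20 * log10(Vmax / Vnoise).
DR = 20 * log10(4.06 / 0.0936)
DR = 20 * log10(43.38)
DR = 32.75 dB

32.75 dB


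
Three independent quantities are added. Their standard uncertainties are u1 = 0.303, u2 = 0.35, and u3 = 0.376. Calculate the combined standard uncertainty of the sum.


For a sum of independent quantities, uc = sqrt(u1^2 + u2^2 + u3^2).
uc = sqrt(0.303^2 + 0.35^2 + 0.376^2)
uc = sqrt(0.091809 + 0.1225 + 0.141376)
uc = 0.5964

0.5964


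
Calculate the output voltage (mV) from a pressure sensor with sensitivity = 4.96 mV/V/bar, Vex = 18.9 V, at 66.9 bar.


Output = sensitivity * Vex * P.
Vout = 4.96 * 18.9 * 66.9
Vout = 93.744 * 66.9
Vout = 6271.47 mV

6271.47 mV


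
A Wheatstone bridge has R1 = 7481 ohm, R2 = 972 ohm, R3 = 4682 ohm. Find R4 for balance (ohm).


At balance: R1*R4 = R2*R3, so R4 = R2*R3/R1.
R4 = 972 * 4682 / 7481
R4 = 4550904 / 7481
R4 = 608.33 ohm

608.33 ohm


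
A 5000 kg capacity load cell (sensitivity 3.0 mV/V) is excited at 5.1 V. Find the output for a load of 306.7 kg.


Vout = rated_output * Vex * (load / capacity).
Vout = 3.0 * 5.1 * (306.7 / 5000)
Vout = 3.0 * 5.1 * 0.06134
Vout = 0.939 mV

0.939 mV


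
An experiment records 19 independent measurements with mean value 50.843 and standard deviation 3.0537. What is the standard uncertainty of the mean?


The standard uncertainty for Type A evaluation is u = s / sqrt(n).
u = 3.0537 / sqrt(19)
u = 3.0537 / 4.3589
u = 0.7006

0.7006


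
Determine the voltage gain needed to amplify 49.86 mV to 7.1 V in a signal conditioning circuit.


Gain = Vout / Vin (converting to same units).
G = 7.1 V / 49.86 mV
G = 7100.0 mV / 49.86 mV
G = 142.4

142.4


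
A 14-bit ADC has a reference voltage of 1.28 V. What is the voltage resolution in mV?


The resolution (LSB) of an ADC is Vref / 2^n.
LSB = 1.28 / 2^14
LSB = 1.28 / 16384
LSB = 7.813e-05 V = 0.078125 mV

0.078125 mV


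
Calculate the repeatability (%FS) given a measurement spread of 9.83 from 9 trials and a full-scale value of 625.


Repeatability = (spread / full scale) * 100%.
R = (9.83 / 625) * 100
R = 1.573 %FS

1.573 %FS


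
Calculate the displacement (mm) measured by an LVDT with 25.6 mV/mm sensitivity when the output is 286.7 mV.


Displacement = Vout / sensitivity.
d = 286.7 / 25.6
d = 11.199 mm

11.199 mm


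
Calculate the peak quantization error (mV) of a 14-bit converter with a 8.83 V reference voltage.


The maximum quantization error is +/- LSB/2.
LSB = Vref / 2^n = 8.83 / 16384 = 0.00053894 V
Max error = LSB / 2 = 0.00053894 / 2 = 0.00026947 V
Max error = 0.2695 mV

0.2695 mV


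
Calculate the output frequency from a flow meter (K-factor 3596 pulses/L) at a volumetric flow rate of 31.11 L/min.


Frequency = K * Q / 60 (converting L/min to L/s).
f = 3596 * 31.11 / 60
f = 111871.56 / 60
f = 1864.53 Hz

1864.53 Hz


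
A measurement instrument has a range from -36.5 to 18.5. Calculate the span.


Span = upper range - lower range.
Span = 18.5 - (-36.5)
Span = 55.0

55.0


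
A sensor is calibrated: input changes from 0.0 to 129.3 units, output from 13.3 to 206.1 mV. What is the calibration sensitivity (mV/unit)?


Sensitivity = (y2 - y1) / (x2 - x1).
S = (206.1 - 13.3) / (129.3 - 0.0)
S = 192.8 / 129.3
S = 1.4911 mV/unit

1.4911 mV/unit


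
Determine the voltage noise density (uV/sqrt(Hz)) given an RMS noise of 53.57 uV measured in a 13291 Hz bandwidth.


Noise spectral density = Vrms / sqrt(BW).
NSD = 53.57 / sqrt(13291)
NSD = 53.57 / 115.2866
NSD = 0.4647 uV/sqrt(Hz)

0.4647 uV/sqrt(Hz)


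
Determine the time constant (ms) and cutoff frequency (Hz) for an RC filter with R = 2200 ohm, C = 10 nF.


Time constant: tau = R * C.
tau = 2200 * 1.00e-08 = 2.2e-05 s
tau = 0.022 ms
Cutoff frequency: fc = 1 / (2*pi*R*C).
fc = 1 / (2*pi*2.2e-05) = 7234.32 Hz

tau = 0.022 ms, fc = 7234.32 Hz


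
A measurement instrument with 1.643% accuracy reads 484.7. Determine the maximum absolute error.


Absolute error = (accuracy% / 100) * reading.
Error = (1.643 / 100) * 484.7
Error = 0.01643 * 484.7
Error = 7.9636

7.9636


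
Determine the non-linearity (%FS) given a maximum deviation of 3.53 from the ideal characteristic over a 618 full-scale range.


Linearity error = (max deviation / full scale) * 100%.
Linearity = (3.53 / 618) * 100
Linearity = 0.571 %FS

0.571 %FS


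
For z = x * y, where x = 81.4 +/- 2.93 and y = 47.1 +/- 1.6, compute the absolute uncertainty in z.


For a product z = x*y, the relative uncertainty is:
uz/z = sqrt((ux/x)^2 + (uy/y)^2)
Relative uncertainties: ux/x = 2.93/81.4 = 0.035995
uy/y = 1.6/47.1 = 0.03397
z = 81.4 * 47.1 = 3833.9
uz = 3833.9 * sqrt(0.035995^2 + 0.03397^2) = 189.756

189.756


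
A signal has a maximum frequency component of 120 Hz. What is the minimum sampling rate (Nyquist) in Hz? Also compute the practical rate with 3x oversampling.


By Nyquist theorem, fs_min = 2 * fmax.
fs_min = 2 * 120 = 240 Hz
Practical rate = 3 * fs_min = 3 * 240 = 720 Hz

fs_min = 240 Hz, fs_practical = 720 Hz


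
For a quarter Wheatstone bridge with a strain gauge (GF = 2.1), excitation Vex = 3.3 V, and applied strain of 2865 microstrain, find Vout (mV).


Quarter bridge output: Vout = (GF * epsilon * Vex) / 4.
Vout = (2.1 * 2865e-6 * 3.3) / 4
Vout = 0.01985445 / 4 V
Vout = 0.00496361 V = 4.9636 mV

4.9636 mV


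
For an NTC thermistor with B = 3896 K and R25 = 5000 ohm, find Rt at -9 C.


NTC thermistor equation: Rt = R25 * exp(B * (1/T - 1/T25)).
T in Kelvin: 264.15 K, T25 = 298.15 K
1/T - 1/T25 = 1/264.15 - 1/298.15 = 0.00043171
B * (1/T - 1/T25) = 3896 * 0.00043171 = 1.6819
Rt = 5000 * exp(1.6819) = 26880.1 ohm

26880.1 ohm


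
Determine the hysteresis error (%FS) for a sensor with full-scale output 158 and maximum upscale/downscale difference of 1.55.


Hysteresis = (max difference / full scale) * 100%.
H = (1.55 / 158) * 100
H = 0.981 %FS

0.981 %FS


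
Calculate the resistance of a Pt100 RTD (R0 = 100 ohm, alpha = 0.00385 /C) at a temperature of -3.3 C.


The RTD equation: Rt = R0 * (1 + alpha * T).
Rt = 100 * (1 + 0.00385 * -3.3)
Rt = 100 * (1 + -0.012705)
Rt = 100 * 0.987295
Rt = 98.73 ohm

98.73 ohm


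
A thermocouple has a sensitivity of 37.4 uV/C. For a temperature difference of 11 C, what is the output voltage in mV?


The thermocouple output V = sensitivity * dT.
V = 37.4 uV/C * 11 C
V = 411.4 uV
V = 0.411 mV

0.411 mV


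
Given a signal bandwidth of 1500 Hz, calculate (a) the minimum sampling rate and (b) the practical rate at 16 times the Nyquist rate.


By Nyquist theorem, fs_min = 2 * fmax.
fs_min = 2 * 1500 = 3000 Hz
Practical rate = 16 * fs_min = 16 * 3000 = 48000 Hz

fs_min = 3000 Hz, fs_practical = 48000 Hz


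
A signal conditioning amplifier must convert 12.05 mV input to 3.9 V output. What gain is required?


Gain = Vout / Vin (converting to same units).
G = 3.9 V / 12.05 mV
G = 3900.0 mV / 12.05 mV
G = 323.65

323.65


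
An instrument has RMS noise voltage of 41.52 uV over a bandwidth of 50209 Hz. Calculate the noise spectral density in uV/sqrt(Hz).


Noise spectral density = Vrms / sqrt(BW).
NSD = 41.52 / sqrt(50209)
NSD = 41.52 / 224.0736
NSD = 0.1853 uV/sqrt(Hz)

0.1853 uV/sqrt(Hz)


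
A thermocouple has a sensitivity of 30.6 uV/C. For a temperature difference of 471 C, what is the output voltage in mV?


The thermocouple output V = sensitivity * dT.
V = 30.6 uV/C * 471 C
V = 14412.6 uV
V = 14.413 mV

14.413 mV


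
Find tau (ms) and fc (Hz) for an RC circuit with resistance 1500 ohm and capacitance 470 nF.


Time constant: tau = R * C.
tau = 1500 * 4.70e-07 = 0.000705 s
tau = 0.705 ms
Cutoff frequency: fc = 1 / (2*pi*R*C).
fc = 1 / (2*pi*0.000705) = 225.75 Hz

tau = 0.705 ms, fc = 225.75 Hz


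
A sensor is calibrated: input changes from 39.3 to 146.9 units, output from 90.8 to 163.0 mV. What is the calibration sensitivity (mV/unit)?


Sensitivity = (y2 - y1) / (x2 - x1).
S = (163.0 - 90.8) / (146.9 - 39.3)
S = 72.2 / 107.6
S = 0.671 mV/unit

0.671 mV/unit


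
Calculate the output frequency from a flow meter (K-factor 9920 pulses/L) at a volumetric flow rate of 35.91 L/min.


Frequency = K * Q / 60 (converting L/min to L/s).
f = 9920 * 35.91 / 60
f = 356227.2 / 60
f = 5937.12 Hz

5937.12 Hz


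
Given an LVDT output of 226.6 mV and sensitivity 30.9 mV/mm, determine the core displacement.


Displacement = Vout / sensitivity.
d = 226.6 / 30.9
d = 7.333 mm

7.333 mm


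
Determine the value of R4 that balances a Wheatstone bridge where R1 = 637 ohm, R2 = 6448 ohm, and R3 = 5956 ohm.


At balance: R1*R4 = R2*R3, so R4 = R2*R3/R1.
R4 = 6448 * 5956 / 637
R4 = 38404288 / 637
R4 = 60289.31 ohm

60289.31 ohm


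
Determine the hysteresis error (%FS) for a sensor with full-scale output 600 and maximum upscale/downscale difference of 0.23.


Hysteresis = (max difference / full scale) * 100%.
H = (0.23 / 600) * 100
H = 0.038 %FS

0.038 %FS


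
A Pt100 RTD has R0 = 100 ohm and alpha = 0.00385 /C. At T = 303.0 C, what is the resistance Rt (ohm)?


The RTD equation: Rt = R0 * (1 + alpha * T).
Rt = 100 * (1 + 0.00385 * 303.0)
Rt = 100 * (1 + 1.16655)
Rt = 100 * 2.16655
Rt = 216.655 ohm

216.655 ohm


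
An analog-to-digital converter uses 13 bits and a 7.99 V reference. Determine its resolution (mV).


The resolution (LSB) of an ADC is Vref / 2^n.
LSB = 7.99 / 2^13
LSB = 7.99 / 8192
LSB = 0.00097534 V = 0.9753418 mV

0.9753418 mV


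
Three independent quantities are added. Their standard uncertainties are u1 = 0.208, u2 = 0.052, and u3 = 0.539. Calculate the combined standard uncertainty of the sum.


For a sum of independent quantities, uc = sqrt(u1^2 + u2^2 + u3^2).
uc = sqrt(0.208^2 + 0.052^2 + 0.539^2)
uc = sqrt(0.043264 + 0.002704 + 0.290521)
uc = 0.5801

0.5801


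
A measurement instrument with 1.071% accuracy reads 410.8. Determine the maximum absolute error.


Absolute error = (accuracy% / 100) * reading.
Error = (1.071 / 100) * 410.8
Error = 0.01071 * 410.8
Error = 4.3997

4.3997


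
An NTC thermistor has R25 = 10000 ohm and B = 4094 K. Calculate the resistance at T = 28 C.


NTC thermistor equation: Rt = R25 * exp(B * (1/T - 1/T25)).
T in Kelvin: 301.15 K, T25 = 298.15 K
1/T - 1/T25 = 1/301.15 - 1/298.15 = -3.341e-05
B * (1/T - 1/T25) = 4094 * -3.341e-05 = -0.1368
Rt = 10000 * exp(-0.1368) = 8721.5 ohm

8721.5 ohm


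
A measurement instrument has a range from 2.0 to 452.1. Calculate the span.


Span = upper range - lower range.
Span = 452.1 - (2.0)
Span = 450.1

450.1


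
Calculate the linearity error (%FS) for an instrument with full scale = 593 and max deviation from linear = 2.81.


Linearity error = (max deviation / full scale) * 100%.
Linearity = (2.81 / 593) * 100
Linearity = 0.474 %FS

0.474 %FS


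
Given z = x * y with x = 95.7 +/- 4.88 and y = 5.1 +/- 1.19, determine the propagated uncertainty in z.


For a product z = x*y, the relative uncertainty is:
uz/z = sqrt((ux/x)^2 + (uy/y)^2)
Relative uncertainties: ux/x = 4.88/95.7 = 0.050993
uy/y = 1.19/5.1 = 0.233333
z = 95.7 * 5.1 = 488.1
uz = 488.1 * sqrt(0.050993^2 + 0.233333^2) = 116.571

116.571


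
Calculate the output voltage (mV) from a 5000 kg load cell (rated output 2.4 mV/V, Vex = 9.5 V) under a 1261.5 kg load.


Vout = rated_output * Vex * (load / capacity).
Vout = 2.4 * 9.5 * (1261.5 / 5000)
Vout = 2.4 * 9.5 * 0.2523
Vout = 5.752 mV

5.752 mV


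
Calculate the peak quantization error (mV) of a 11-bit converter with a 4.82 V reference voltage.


The maximum quantization error is +/- LSB/2.
LSB = Vref / 2^n = 4.82 / 2048 = 0.00235352 V
Max error = LSB / 2 = 0.00235352 / 2 = 0.00117676 V
Max error = 1.1768 mV

1.1768 mV


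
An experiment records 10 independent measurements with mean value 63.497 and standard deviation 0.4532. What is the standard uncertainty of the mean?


The standard uncertainty for Type A evaluation is u = s / sqrt(n).
u = 0.4532 / sqrt(10)
u = 0.4532 / 3.1623
u = 0.1433

0.1433


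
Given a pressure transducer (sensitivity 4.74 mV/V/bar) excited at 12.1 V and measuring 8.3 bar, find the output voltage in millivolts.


Output = sensitivity * Vex * P.
Vout = 4.74 * 12.1 * 8.3
Vout = 57.354 * 8.3
Vout = 476.04 mV

476.04 mV


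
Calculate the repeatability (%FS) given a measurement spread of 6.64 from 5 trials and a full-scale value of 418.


Repeatability = (spread / full scale) * 100%.
R = (6.64 / 418) * 100
R = 1.589 %FS

1.589 %FS


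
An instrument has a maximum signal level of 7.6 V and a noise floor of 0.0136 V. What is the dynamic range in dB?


Dynamic range = 20 * log10(Vmax / Vnoise).
DR = 20 * log10(7.6 / 0.0136)
DR = 20 * log10(558.82)
DR = 54.95 dB

54.95 dB


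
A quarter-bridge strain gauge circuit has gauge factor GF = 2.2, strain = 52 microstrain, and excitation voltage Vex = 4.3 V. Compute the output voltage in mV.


Quarter bridge output: Vout = (GF * epsilon * Vex) / 4.
Vout = (2.2 * 52e-6 * 4.3) / 4
Vout = 0.00049192 / 4 V
Vout = 0.00012298 V = 0.123 mV

0.123 mV


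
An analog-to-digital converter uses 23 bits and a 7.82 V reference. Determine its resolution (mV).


The resolution (LSB) of an ADC is Vref / 2^n.
LSB = 7.82 / 2^23
LSB = 7.82 / 8388608
LSB = 9.3e-07 V = 0.00093222 mV

0.00093222 mV


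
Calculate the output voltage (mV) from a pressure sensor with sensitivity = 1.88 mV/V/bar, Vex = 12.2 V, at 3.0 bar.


Output = sensitivity * Vex * P.
Vout = 1.88 * 12.2 * 3.0
Vout = 22.936 * 3.0
Vout = 68.81 mV

68.81 mV


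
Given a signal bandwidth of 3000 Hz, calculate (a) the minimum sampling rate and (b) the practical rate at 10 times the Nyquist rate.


By Nyquist theorem, fs_min = 2 * fmax.
fs_min = 2 * 3000 = 6000 Hz
Practical rate = 10 * fs_min = 10 * 6000 = 60000 Hz

fs_min = 6000 Hz, fs_practical = 60000 Hz


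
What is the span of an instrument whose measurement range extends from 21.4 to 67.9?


Span = upper range - lower range.
Span = 67.9 - (21.4)
Span = 46.5

46.5


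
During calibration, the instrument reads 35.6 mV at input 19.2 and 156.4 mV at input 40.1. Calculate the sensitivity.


Sensitivity = (y2 - y1) / (x2 - x1).
S = (156.4 - 35.6) / (40.1 - 19.2)
S = 120.8 / 20.9
S = 5.7799 mV/unit

5.7799 mV/unit


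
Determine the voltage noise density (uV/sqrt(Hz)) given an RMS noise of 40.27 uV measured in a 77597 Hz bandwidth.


Noise spectral density = Vrms / sqrt(BW).
NSD = 40.27 / sqrt(77597)
NSD = 40.27 / 278.5624
NSD = 0.1446 uV/sqrt(Hz)

0.1446 uV/sqrt(Hz)


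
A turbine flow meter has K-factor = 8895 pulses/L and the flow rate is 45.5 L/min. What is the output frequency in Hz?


Frequency = K * Q / 60 (converting L/min to L/s).
f = 8895 * 45.5 / 60
f = 404722.5 / 60
f = 6745.38 Hz

6745.38 Hz


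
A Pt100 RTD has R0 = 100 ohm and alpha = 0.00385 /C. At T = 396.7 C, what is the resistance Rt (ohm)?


The RTD equation: Rt = R0 * (1 + alpha * T).
Rt = 100 * (1 + 0.00385 * 396.7)
Rt = 100 * (1 + 1.527295)
Rt = 100 * 2.527295
Rt = 252.73 ohm

252.73 ohm


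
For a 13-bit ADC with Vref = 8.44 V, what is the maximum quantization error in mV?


The maximum quantization error is +/- LSB/2.
LSB = Vref / 2^n = 8.44 / 8192 = 0.00103027 V
Max error = LSB / 2 = 0.00103027 / 2 = 0.00051514 V
Max error = 0.5151 mV

0.5151 mV


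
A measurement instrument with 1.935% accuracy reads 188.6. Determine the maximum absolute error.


Absolute error = (accuracy% / 100) * reading.
Error = (1.935 / 100) * 188.6
Error = 0.01935 * 188.6
Error = 3.6494

3.6494


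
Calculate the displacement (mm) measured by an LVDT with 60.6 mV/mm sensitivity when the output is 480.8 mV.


Displacement = Vout / sensitivity.
d = 480.8 / 60.6
d = 7.934 mm

7.934 mm


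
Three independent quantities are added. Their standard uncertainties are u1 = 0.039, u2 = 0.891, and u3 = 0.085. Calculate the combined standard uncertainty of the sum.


For a sum of independent quantities, uc = sqrt(u1^2 + u2^2 + u3^2).
uc = sqrt(0.039^2 + 0.891^2 + 0.085^2)
uc = sqrt(0.001521 + 0.793881 + 0.007225)
uc = 0.8959

0.8959


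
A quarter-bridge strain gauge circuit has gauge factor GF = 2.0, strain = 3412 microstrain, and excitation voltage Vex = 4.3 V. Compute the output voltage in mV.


Quarter bridge output: Vout = (GF * epsilon * Vex) / 4.
Vout = (2.0 * 3412e-6 * 4.3) / 4
Vout = 0.0293432 / 4 V
Vout = 0.0073358 V = 7.3358 mV

7.3358 mV


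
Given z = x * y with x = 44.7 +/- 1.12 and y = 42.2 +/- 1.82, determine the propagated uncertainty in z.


For a product z = x*y, the relative uncertainty is:
uz/z = sqrt((ux/x)^2 + (uy/y)^2)
Relative uncertainties: ux/x = 1.12/44.7 = 0.025056
uy/y = 1.82/42.2 = 0.043128
z = 44.7 * 42.2 = 1886.3
uz = 1886.3 * sqrt(0.025056^2 + 0.043128^2) = 94.087

94.087


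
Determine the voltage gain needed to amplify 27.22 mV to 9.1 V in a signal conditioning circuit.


Gain = Vout / Vin (converting to same units).
G = 9.1 V / 27.22 mV
G = 9100.0 mV / 27.22 mV
G = 334.31

334.31


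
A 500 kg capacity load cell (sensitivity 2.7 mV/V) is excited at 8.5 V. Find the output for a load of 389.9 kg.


Vout = rated_output * Vex * (load / capacity).
Vout = 2.7 * 8.5 * (389.9 / 500)
Vout = 2.7 * 8.5 * 0.7798
Vout = 17.896 mV

17.896 mV


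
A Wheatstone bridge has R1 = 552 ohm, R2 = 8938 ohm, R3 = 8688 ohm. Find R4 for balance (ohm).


At balance: R1*R4 = R2*R3, so R4 = R2*R3/R1.
R4 = 8938 * 8688 / 552
R4 = 77653344 / 552
R4 = 140676.35 ohm

140676.35 ohm


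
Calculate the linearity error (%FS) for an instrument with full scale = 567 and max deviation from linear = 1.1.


Linearity error = (max deviation / full scale) * 100%.
Linearity = (1.1 / 567) * 100
Linearity = 0.194 %FS

0.194 %FS


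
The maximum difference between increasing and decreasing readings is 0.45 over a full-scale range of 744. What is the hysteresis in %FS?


Hysteresis = (max difference / full scale) * 100%.
H = (0.45 / 744) * 100
H = 0.06 %FS

0.06 %FS


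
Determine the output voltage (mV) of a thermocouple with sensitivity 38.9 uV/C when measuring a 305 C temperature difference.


The thermocouple output V = sensitivity * dT.
V = 38.9 uV/C * 305 C
V = 11864.5 uV
V = 11.864 mV

11.864 mV


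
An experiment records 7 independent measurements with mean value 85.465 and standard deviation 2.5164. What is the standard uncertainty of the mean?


The standard uncertainty for Type A evaluation is u = s / sqrt(n).
u = 2.5164 / sqrt(7)
u = 2.5164 / 2.6458
u = 0.9511

0.9511


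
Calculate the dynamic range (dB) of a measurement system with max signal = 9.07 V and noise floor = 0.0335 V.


Dynamic range = 20 * log10(Vmax / Vnoise).
DR = 20 * log10(9.07 / 0.0335)
DR = 20 * log10(270.75)
DR = 48.65 dB

48.65 dB


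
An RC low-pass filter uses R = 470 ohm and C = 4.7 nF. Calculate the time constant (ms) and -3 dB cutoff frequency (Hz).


Time constant: tau = R * C.
tau = 470 * 4.70e-09 = 2.209e-06 s
tau = 0.0022 ms
Cutoff frequency: fc = 1 / (2*pi*R*C).
fc = 1 / (2*pi*2.209e-06) = 72048.41 Hz

tau = 0.0022 ms, fc = 72048.41 Hz


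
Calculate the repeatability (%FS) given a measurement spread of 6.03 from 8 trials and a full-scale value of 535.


Repeatability = (spread / full scale) * 100%.
R = (6.03 / 535) * 100
R = 1.127 %FS

1.127 %FS


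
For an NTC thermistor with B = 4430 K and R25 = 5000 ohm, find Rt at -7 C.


NTC thermistor equation: Rt = R25 * exp(B * (1/T - 1/T25)).
T in Kelvin: 266.15 K, T25 = 298.15 K
1/T - 1/T25 = 1/266.15 - 1/298.15 = 0.00040326
B * (1/T - 1/T25) = 4430 * 0.00040326 = 1.7865
Rt = 5000 * exp(1.7865) = 29841.3 ohm

29841.3 ohm


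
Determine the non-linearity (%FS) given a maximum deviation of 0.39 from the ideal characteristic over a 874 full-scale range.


Linearity error = (max deviation / full scale) * 100%.
Linearity = (0.39 / 874) * 100
Linearity = 0.045 %FS

0.045 %FS


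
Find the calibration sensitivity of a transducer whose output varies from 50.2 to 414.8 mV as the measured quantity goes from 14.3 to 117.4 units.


Sensitivity = (y2 - y1) / (x2 - x1).
S = (414.8 - 50.2) / (117.4 - 14.3)
S = 364.6 / 103.1
S = 3.5364 mV/unit

3.5364 mV/unit


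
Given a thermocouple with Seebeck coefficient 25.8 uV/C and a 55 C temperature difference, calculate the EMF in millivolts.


The thermocouple output V = sensitivity * dT.
V = 25.8 uV/C * 55 C
V = 1419.0 uV
V = 1.419 mV

1.419 mV


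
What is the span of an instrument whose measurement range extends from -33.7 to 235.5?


Span = upper range - lower range.
Span = 235.5 - (-33.7)
Span = 269.2

269.2


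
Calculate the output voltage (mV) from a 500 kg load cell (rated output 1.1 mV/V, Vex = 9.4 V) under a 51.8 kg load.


Vout = rated_output * Vex * (load / capacity).
Vout = 1.1 * 9.4 * (51.8 / 500)
Vout = 1.1 * 9.4 * 0.1036
Vout = 1.071 mV

1.071 mV


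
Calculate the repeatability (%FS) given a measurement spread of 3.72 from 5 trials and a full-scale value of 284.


Repeatability = (spread / full scale) * 100%.
R = (3.72 / 284) * 100
R = 1.31 %FS

1.31 %FS


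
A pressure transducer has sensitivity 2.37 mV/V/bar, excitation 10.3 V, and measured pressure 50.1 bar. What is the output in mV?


Output = sensitivity * Vex * P.
Vout = 2.37 * 10.3 * 50.1
Vout = 24.411 * 50.1
Vout = 1222.99 mV

1222.99 mV


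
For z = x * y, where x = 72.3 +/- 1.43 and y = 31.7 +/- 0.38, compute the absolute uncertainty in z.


For a product z = x*y, the relative uncertainty is:
uz/z = sqrt((ux/x)^2 + (uy/y)^2)
Relative uncertainties: ux/x = 1.43/72.3 = 0.019779
uy/y = 0.38/31.7 = 0.011987
z = 72.3 * 31.7 = 2291.9
uz = 2291.9 * sqrt(0.019779^2 + 0.011987^2) = 53.007

53.007
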